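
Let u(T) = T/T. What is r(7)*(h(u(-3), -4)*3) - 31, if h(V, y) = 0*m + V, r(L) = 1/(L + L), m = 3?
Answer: -431/14 ≈ -30.786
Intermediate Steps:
u(T) = 1
r(L) = 1/(2*L)
h(V, y) = V (h(V, y) = 0*3 + V = 0 + V = V)
r(7)*(h(u(-3), -4)*3) - 31 = ((½)/7)*(1*3) - 31 = ((½)*(⅐))*3 - 31 = (1/14)*3 - 31 = 3/14 - 31 = -431/14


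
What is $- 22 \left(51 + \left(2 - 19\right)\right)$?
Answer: $-748$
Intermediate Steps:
$- 22 \left(51 + \left(2 - 19\right)\right) = - 22 \left(51 - 17\right) = \left(-22\right) 34 = -748$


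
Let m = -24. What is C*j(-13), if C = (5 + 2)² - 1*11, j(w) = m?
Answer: -912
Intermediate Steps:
j(w) = -24
C = 38 (C = 7² - 11 = 49 - 11 = 38)
C*j(-13) = 38*(-24) = -912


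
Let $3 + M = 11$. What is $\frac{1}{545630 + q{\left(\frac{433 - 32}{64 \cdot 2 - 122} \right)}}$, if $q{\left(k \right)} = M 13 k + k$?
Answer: $\frac{2}{1105295} \approx 1.8095 \cdot 10^{-6}$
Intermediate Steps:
$M = 8$ ($M = -3 + 11 = 8$)
$q{\left(k \right)} = 105 k$ ($q{\left(k \right)} = 8 \cdot 13 k + k = 104 k + k = 105 k$)
$\frac{1}{545630 + q{\left(\frac{433 - 32}{64 \cdot 2 - 122} \right)}} = \frac{1}{545630 + 105 \frac{433 - 32}{64 \cdot 2 - 122}} = \frac{1}{545630 + 105 \frac{401}{128 - 122}} = \frac{1}{545630 + 105 \cdot \frac{401}{6}} = \frac{1}{545630 + \frac{14035}{2}} = \frac{1}{\frac{1105295}{2}} = \frac{2}{1105295}$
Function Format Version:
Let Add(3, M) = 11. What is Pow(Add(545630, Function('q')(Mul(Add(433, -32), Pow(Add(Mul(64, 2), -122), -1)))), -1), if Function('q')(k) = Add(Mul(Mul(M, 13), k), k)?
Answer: Rational(2, 1105295) ≈ 1.8095e-6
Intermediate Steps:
M = 8 (M = Add(-3, 11) = 8)
Function('q')(k) = Mul(105, k) (Function('q')(k) = Add(Mul(Mul(8, 13), k), k) = Add(Mul(104, k), k) = Mul(105, k))
Pow(Add(545630, Function('q')(Mul(Add(433, -32), Pow(Add(Mul(64, 2), -122), -1)))), -1) = Pow(Add(545630, Mul(105, Mul(Add(433, -32), Pow(Add(Mul(64, 2), -122), -1)))), -1) = Pow(Add(545630, Mul(105, Mul(401, Pow(Add(128, -122), -1)))), -1) = Pow(Add(545630, Mul(105, Mul(401, Pow(6, -1)))), -1) = Pow(Add(545630, Mul(105, Mul(401, Rational(1, 6)))), -1) = Pow(Add(545630, Mul(105, Rational(401, 6))), -1) = Pow(Add(545630, Rational(14035, 2)), -1) = Pow(Rational(1105295, 2), -1) = Rational(2, 1105295)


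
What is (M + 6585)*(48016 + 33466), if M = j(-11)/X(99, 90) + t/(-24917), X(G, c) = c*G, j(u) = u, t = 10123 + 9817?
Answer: 5413964102142553/10091385 ≈ 5.3649e+8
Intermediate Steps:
t = 19940
X(G, c) = G*c
M = -16176317/20182770 (M = -11/(99*90) + 19940/(-24917) = -11/8910 + 19940*(-1/24917) = -11*1/8910 - 19940/24917 = -1/810 - 19940/24917 = -16176317/20182770 ≈ -0.80149)
(M + 6585)*(48016 + 33466) = (-16176317/20182770 + 6585)*(48016 + 33466) = (132887364133/20182770)*81482 = 5413964102142553/10091385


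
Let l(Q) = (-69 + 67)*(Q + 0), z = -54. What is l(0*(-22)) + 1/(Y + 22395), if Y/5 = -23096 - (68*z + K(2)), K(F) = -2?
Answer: -1/74715 ≈ -1.3384e-5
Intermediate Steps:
l(Q) = -2*Q
Y = -97110 (Y = 5*(-23096 - (68*(-54) - 2)) = 5*(-23096 - (-3672 - 2)) = 5*(-23096 - 1*(-3674)) = 5*(-23096 + 3674) = 5*(-19422) = -97110)
l(0*(-22)) + 1/(Y + 22395) = -0*(-22) + 1/(-97110 + 22395) = -2*0 + 1/(-74715) = 0 - 1/74715 = -1/74715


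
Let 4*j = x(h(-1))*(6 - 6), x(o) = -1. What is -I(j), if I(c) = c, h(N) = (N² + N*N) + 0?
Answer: 0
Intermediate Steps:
h(N) = 2*N² (h(N) = (N² + N²) + 0 = 2*N² + 0 = 2*N²)
j = 0 (j = (-(6 - 6))/4 = (-1*0)/4 = (¼)*0 = 0)
-I(j) = -1*0 = 0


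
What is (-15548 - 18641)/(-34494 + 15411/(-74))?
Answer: 2529986/2567967 ≈ 0.98521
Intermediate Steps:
(-15548 - 18641)/(-34494 + 15411/(-74)) = -34189/(-34494 + 15411*(-1/74)) = -34189/(-34494 - 15411/74) = -34189/(-2567967/74) = -34189*(-74/2567967) = 2529986/2567967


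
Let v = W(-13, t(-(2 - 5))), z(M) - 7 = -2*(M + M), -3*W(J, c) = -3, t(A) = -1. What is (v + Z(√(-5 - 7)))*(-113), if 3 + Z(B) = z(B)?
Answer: -565 + 904*I*√3 ≈ -565.0 + 1565.8*I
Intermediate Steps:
W(J, c) = 1 (W(J, c) = -⅓*(-3) = 1)
z(M) = 7 - 4*M (z(M) = 7 - 2*(M + M) = 7 - 4*M)
v = 1
Z(B) = 4 - 4*B (Z(B) = -3 + (7 - 4*B) = 4 - 4*B)
(v + Z(√(-5 - 7)))*(-113) = (1 + (4 - 4*√(-5 - 7)))*(-113) = (1 + (4 - 8*I*√3))*(-113) = (5 - 8*I*√3)*(-113) = -565 + 904*I*√3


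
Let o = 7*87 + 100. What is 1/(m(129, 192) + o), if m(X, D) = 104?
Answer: 1/813 ≈ 0.0012300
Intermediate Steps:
o = 709 (o = 609 + 100 = 709)
1/(m(129, 192) + o) = 1/(104 + 709) = 1/813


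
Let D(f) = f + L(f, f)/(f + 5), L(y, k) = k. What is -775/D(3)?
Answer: -6200/27 ≈ -229.63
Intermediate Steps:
D(f) = f + f/(5 + f) (D(f) = f + f/(f + 5) = f + f/(5 + f))
-775/D(3) = -775*(5 + 3)/(3*(6 + 3)) = -775/(3*9/8) = -775/(3*(⅛)*9) = -775/27/8 = -775*8/27 = -6200/27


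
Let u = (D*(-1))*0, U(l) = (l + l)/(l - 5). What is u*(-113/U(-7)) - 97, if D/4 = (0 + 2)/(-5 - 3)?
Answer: -97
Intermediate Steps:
U(l) = 2*l/(-5 + l) (U(l) = (2*l)/(-5 + l) = 2*l/(-5 + l))
D = -1 (D = 4*((0 + 2)/(-5 - 3)) = 4*(2/(-8)) = 4*(2*(-⅛)) = 4*(-¼) = -1)
u = 0 (u = -1*(-1)*0 = 1*0 = 0)
u*(-113/U(-7)) - 97 = 0*(-113/(2*(-7)/(-5 - 7))) - 97 = 0*(-113/(2*(-7)/(-12))) - 97 = 0*(-113/(2*(-7)*(-1/12))) - 97 = 0*(-113/7/6) - 97 = 0*(-113*6/7) - 97 = 0*(-678/7) - 97 = 0 - 97 = -97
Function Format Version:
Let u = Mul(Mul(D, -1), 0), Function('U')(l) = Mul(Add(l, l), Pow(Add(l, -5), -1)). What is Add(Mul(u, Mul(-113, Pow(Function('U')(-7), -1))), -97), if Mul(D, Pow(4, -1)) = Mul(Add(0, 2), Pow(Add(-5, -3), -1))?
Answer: -97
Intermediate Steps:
Function('U')(l) = Mul(2, l, Pow(Add(-5, l), -1)) (Function('U')(l) = Mul(Mul(2, l), Pow(Add(-5, l), -1)) = Mul(2, l, Pow(Add(-5, l), -1)))
D = -1 (D = Mul(4, Mul(Add(0, 2), Pow(Add(-5, -3), -1))) = Mul(4, Mul(2, Pow(-8, -1))) = Mul(4, Mul(2, Rational(-1, 8))) = Mul(4, Rational(-1, 4)) = -1)
u = 0 (u = Mul(Mul(-1, -1), 0) = Mul(1, 0) = 0)
Add(Mul(u, Mul(-113, Pow(Function('U')(-7), -1))), -97) = Add(Mul(0, Mul(-113, Pow(Mul(2, -7, Pow(Add(-5, -7), -1)), -1))), -97) = Add(Mul(0, Mul(-113, Pow(Mul(2, -7, Pow(-12, -1)), -1))), -97) = Add(Mul(0, Mul(-113, Pow(Mul(2, -7, Rational(-1, 12)), -1))), -97) = Add(Mul(0, Mul(-113, Pow(Rational(7, 6), -1))), -97) = Add(Mul(0, Mul(-113, Rational(6, 7))), -97) = Add(Mul(0, Rational(-678, 7)), -97) = Add(0, -97) = -97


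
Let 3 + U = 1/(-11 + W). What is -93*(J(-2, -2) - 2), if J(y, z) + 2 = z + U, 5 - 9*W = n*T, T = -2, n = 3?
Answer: 74493/88 ≈ 846.51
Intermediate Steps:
W = 11/9 (W = 5/9 - (-2)/3 = 5/9 - ⅑*(-6) = 5/9 + ⅔ = 11/9 ≈ 1.2222)
U = -273/88 (U = -3 + 1/(-11 + 11/9) = -3 + 1/(-88/9) = -3 - 9/88 = -273/88 ≈ -3.1023)
J(y, z) = -449/88 + z (J(y, z) = -2 + (z - 273/88) = -2 + (-273/88 + z) = -449/88 + z)
-93*(J(-2, -2) - 2) = -93*((-449/88 - 2) - 2) = -93*(-625/88 - 2) = -93*(-801/88) = 74493/88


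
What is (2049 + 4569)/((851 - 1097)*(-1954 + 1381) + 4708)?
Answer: 3309/72833 ≈ 0.045433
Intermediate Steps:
(2049 + 4569)/((851 - 1097)*(-1954 + 1381) + 4708) = 6618/(-246*(-573) + 4708) = 6618/(140958 + 4708) = 6618/145666 = 6618*(1/145666) = 3309/72833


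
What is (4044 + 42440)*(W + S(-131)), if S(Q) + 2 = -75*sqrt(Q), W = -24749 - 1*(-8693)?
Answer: -746440072 - 3486300*I*sqrt(131) ≈ -7.4644e+8 - 3.9903e+7*I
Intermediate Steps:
W = -16056 (W = -24749 + 8693 = -16056)
S(Q) = -2 - 75*sqrt(Q)
(4044 + 42440)*(W + S(-131)) = (4044 + 42440)*(-16056 + (-2 - 75*I*sqrt(131))) = 46484*(-16056 + (-2 - 75*I*sqrt(131))) = 46484*(-16058 - 75*I*sqrt(131)) = -746440072 - 3486300*I*sqrt(131)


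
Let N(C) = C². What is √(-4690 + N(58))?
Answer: I*√1326 ≈ 36.414*I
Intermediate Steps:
√(-4690 + N(58)) = √(-4690 + 58²) = √(-4690 + 3364) = √(-1326) = I*√1326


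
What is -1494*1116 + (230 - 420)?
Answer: -1667494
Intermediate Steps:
-1494*1116 + (230 - 420) = -1667304 - 190 = -1667494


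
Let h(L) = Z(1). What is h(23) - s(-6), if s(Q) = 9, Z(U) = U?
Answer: -8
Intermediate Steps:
h(L) = 1
h(23) - s(-6) = 1 - 1*9 = 1 - 9 = -8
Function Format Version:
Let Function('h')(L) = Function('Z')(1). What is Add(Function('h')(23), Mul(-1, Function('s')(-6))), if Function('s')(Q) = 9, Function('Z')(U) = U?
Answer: -8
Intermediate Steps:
Function('h')(L) = 1
Add(Function('h')(23), Mul(-1, Function('s')(-6))) = Add(1, Mul(-1, 9)) = Add(1, -9) = -8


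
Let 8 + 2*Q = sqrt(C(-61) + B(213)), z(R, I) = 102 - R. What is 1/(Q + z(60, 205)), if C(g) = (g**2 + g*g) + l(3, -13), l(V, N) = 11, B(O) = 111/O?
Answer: -1349/14888 + 105*sqrt(213)/14888 ≈ 0.012320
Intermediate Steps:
C(g) = 11 + 2*g**2 (C(g) = (g**2 + g*g) + 11 = (g**2 + g**2) + 11 = 2*g**2 + 11 = 11 + 2*g**2)
Q = -4 + 210*sqrt(213)/71 (Q = -4 + sqrt((11 + 2*(-61)**2) + 111/213)/2 = -4 + sqrt((11 + 2*3721) + 111*(1/213))/2 = -4 + sqrt((11 + 7442) + 37/71)/2 = -4 + sqrt(7453 + 37/71)/2 = -4 + sqrt(529200/71)/2 = -4 + (420*sqrt(213)/71)/2 = -4 + 210*sqrt(213)/71 ≈ 39.167)
1/(Q + z(60, 205)) = 1/((-4 + 210*sqrt(213)/71) + (102 - 1*60)) = 1/((-4 + 210*sqrt(213)/71) + (102 - 60)) = 1/((-4 + 210*sqrt(213)/71) + 42) = 1/(38 + 210*sqrt(213)/71)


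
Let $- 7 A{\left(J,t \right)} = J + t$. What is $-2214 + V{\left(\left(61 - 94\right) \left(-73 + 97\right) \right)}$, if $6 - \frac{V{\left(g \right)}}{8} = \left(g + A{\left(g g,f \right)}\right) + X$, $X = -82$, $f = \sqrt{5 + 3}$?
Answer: $\frac{5051894}{7} + \frac{16 \sqrt{2}}{7} \approx 7.217 \cdot 10^{5}$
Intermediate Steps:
$f = 2 \sqrt{2}$ ($f = \sqrt{8} = 2 \sqrt{2} \approx 2.8284$)
$A{\left(J,t \right)} = - \frac{J}{7} - \frac{t}{7}$ ($A{\left(J,t \right)} = - \frac{J + t}{7} = - \frac{J}{7} - \frac{t}{7}$)
$V{\left(g \right)} = 704 - 8 g + \frac{8 g^{2}}{7} + \frac{16 \sqrt{2}}{7}$ ($V{\left(g \right)} = 48 - 8 \left(\left(g - \left(\frac{1}{7} \cdot 2 \sqrt{2} + \frac{g g}{7}\right)\right) - 82\right) = 48 - 8 \left(\left(g - \left(\frac{g^{2}}{7} + \frac{2 \sqrt{2}}{7}\right)\right) - 82\right) = 48 - 8 \left(\left(g - \frac{2 \sqrt{2}}{7} - \frac{g^{2}}{7}\right) - 82\right) = 48 - 8 \left(-82 + g - \frac{2 \sqrt{2}}{7} - \frac{g^{2}}{7}\right) = 48 + \left(656 - 8 g + \frac{8 g^{2}}{7} + \frac{16 \sqrt{2}}{7}\right) = 704 - 8 g + \frac{8 g^{2}}{7} + \frac{16 \sqrt{2}}{7}$)
$-2214 + V{\left(\left(61 - 94\right) \left(-73 + 97\right) \right)} = -2214 + \left(704 - 8 \left(61 - 94\right) \left(-73 + 97\right) + \frac{8 \left(\left(61 - 94\right) \left(-73 + 97\right)\right)^{2}}{7} + \frac{16 \sqrt{2}}{7}\right) = -2214 + \left(704 - 8 \left(\left(-33\right) 24\right) + \frac{8 \left(\left(-33\right) 24\right)^{2}}{7} + \frac{16 \sqrt{2}}{7}\right) = -2214 + \left(704 - -6336 + \frac{8 \left(-792\right)^{2}}{7} + \frac{16 \sqrt{2}}{7}\right) = -2214 + \left(704 + 6336 + \frac{8}{7} \cdot 627264 + \frac{16 \sqrt{2}}{7}\right) = -2214 + \left(704 + 6336 + \frac{5018112}{7} + \frac{16 \sqrt{2}}{7}\right) = -2214 + \left(\frac{5067392}{7} + \frac{16 \sqrt{2}}{7}\right) = \frac{5051894}{7} + \frac{16 \sqrt{2}}{7}$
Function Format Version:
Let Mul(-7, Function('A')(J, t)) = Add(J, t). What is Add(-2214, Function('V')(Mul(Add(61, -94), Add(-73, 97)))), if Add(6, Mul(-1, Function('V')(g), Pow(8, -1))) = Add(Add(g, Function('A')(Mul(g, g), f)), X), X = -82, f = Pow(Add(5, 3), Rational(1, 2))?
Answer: Add(Rational(5051894, 7), Mul(Rational(16, 7), Pow(2, Rational(1, 2)))) ≈ 7.2170e+5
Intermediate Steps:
f = Mul(2, Pow(2, Rational(1, 2))) (f = Pow(8, Rational(1, 2)) = Mul(2, Pow(2, Rational(1, 2))) ≈ 2.8284)
Function('A')(J, t) = Add(Mul(Rational(-1, 7), J), Mul(Rational(-1, 7), t)) (Function('A')(J, t) = Mul(Rational(-1, 7), Add(J, t)) = Add(Mul(Rational(-1, 7), J), Mul(Rational(-1, 7), t)))
Function('V')(g) = Add(704, Mul(-8, g), Mul(Rational(8, 7), Pow(g, 2)), Mul(Rational(16, 7), Pow(2, Rational(1, 2)))) (Function('V')(g) = Add(48, Mul(-8, Add(Add(g, Add(Mul(Rational(-1, 7), Mul(g, g)), Mul(Rational(-1, 7), Mul(2, Pow(2, Rational(1, 2)))))), -82))) = Add(48, Mul(-8, Add(Add(g, Add(Mul(Rational(-1, 7), Pow(g, 2)), Mul(Rational(-2, 7), Pow(2, Rational(1, 2))))), -82))) = Add(48, Mul(-8, Add(Add(g, Add(Mul(Rational(-2, 7), Pow(2, Rational(1, 2))), Mul(Rational(-1, 7), Pow(g, 2)))), -82))) = Add(48, Mul(-8, Add(Add(g, Mul(Rational(-2, 7), Pow(2, Rational(1, 2))), Mul(Rational(-1, 7), Pow(g, 2))), -82))) = Add(48, Mul(-8, Add(-82, g, Mul(Rational(-2, 7), Pow(2, Rational(1, 2))), Mul(Rational(-1, 7), Pow(g, 2))))) = Add(48, Add(656, Mul(-8, g), Mul(Rational(8, 7), Pow(g, 2)), Mul(Rational(16, 7), Pow(2, Rational(1, 2))))) = Add(704, Mul(-8, g), Mul(Rational(8, 7), Pow(g, 2)), Mul(Rational(16, 7), Pow(2, Rational(1, 2)))))
Add(-2214, Function('V')(Mul(Add(61, -94), Add(-73, 97)))) = Add(-2214, Add(704, Mul(-8, Mul(Add(61, -94), Add(-73, 97))), Mul(Rational(8, 7), Pow(Mul(Add(61, -94), Add(-73, 97)), 2)), Mul(Rational(16, 7), Pow(2, Rational(1, 2))))) = Add(-2214, Add(704, Mul(-8, Mul(-33, 24)), Mul(Rational(8, 7), Pow(Mul(-33, 24), 2)), Mul(Rational(16, 7), Pow(2, Rational(1, 2))))) = Add(-2214, Add(704, Mul(-8, -792), Mul(Rational(8, 7), Pow(-792, 2)), Mul(Rational(16, 7), Pow(2, Rational(1, 2))))) = Add(-2214, Add(704, 6336, Mul(Rational(8, 7), 627264), Mul(Rational(16, 7), Pow(2, Rational(1, 2))))) = Add(-2214, Add(704, 6336, Rational(5018112, 7), Mul(Rational(16, 7), Pow(2, Rational(1, 2))))) = Add(-2214, Add(Rational(5067392, 7), Mul(Rational(16, 7), Pow(2, Rational(1, 2))))) = Add(Rational(5051894, 7), Mul(Rational(16, 7), Pow(2, Rational(1, 2))))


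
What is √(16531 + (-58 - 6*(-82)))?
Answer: 3*√1885 ≈ 130.25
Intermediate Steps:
√(16531 + (-58 - 6*(-82))) = √(16531 + (-58 + 492)) = √(16531 + 434) = √16965 = 3*√1885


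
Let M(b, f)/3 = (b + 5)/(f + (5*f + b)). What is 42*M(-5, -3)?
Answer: 0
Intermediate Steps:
M(b, f) = 3*(5 + b)/(b + 6*f) (M(b, f) = 3*((b + 5)/(f + (5*f + b))) = 3*((5 + b)/(f + (b + 5*f))) = 3*((5 + b)/(b + 6*f)) = 3*(5 + b)/(b + 6*f))
42*M(-5, -3) = 42*(3*(5 - 5)/(-5 + 6*(-3))) = 42*(3*0/(-5 - 18)) = 42*(3*0/(-23)) = 42*(3*(-1/23)*0) = 42*0 = 0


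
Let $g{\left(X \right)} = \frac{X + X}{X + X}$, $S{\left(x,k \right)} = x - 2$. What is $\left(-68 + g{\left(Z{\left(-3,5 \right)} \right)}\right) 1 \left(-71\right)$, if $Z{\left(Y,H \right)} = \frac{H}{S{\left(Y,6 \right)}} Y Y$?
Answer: $4757$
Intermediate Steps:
$S{\left(x,k \right)} = -2 + x$ ($S{\left(x,k \right)} = x - 2 = -2 + x$)
$Z{\left(Y,H \right)} = \frac{H Y^{2}}{-2 + Y}$ ($Z{\left(Y,H \right)} = \frac{H}{-2 + Y} Y Y = \frac{H Y}{-2 + Y} Y = \frac{H Y^{2}}{-2 + Y}$)
$g{\left(X \right)} = 1$ ($g{\left(X \right)} = \frac{2 X}{2 X} = 2 X \frac{1}{2 X} = 1$)
$\left(-68 + g{\left(Z{\left(-3,5 \right)} \right)}\right) 1 \left(-71\right) = \left(-68 + 1\right) 1 \left(-71\right) = \left(-67\right) \left(-71\right) = 4757$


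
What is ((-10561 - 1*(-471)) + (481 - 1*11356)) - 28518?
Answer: -49483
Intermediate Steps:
((-10561 - 1*(-471)) + (481 - 1*11356)) - 28518 = ((-10561 + 471) + (481 - 11356)) - 28518 = (-10090 - 10875) - 28518 = -20965 - 28518 = -49483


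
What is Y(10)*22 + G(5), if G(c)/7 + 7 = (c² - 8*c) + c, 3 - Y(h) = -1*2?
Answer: -9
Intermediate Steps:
Y(h) = 5 (Y(h) = 3 - (-1)*2 = 3 - 1*(-2) = 3 + 2 = 5)
G(c) = -49 - 49*c + 7*c² (G(c) = -49 + 7*((c² - 8*c) + c) = -49 + 7*(c² - 7*c) = -49 + (-49*c + 7*c²) = -49 - 49*c + 7*c²)
Y(10)*22 + G(5) = 5*22 + (-49 - 49*5 + 7*5²) = 110 + (-49 - 245 + 7*25) = 110 + (-49 - 245 + 175) = 110 - 119 = -9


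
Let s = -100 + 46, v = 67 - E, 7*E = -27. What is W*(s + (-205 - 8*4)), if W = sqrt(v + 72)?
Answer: -2910*sqrt(70)/7 ≈ -3478.1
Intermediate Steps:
E = -27/7 (E = (1/7)*(-27) = -27/7 ≈ -3.8571)
v = 496/7 (v = 67 - 1*(-27/7) = 67 + 27/7 = 496/7 ≈ 70.857)
s = -54
W = 10*sqrt(70)/7 (W = sqrt(496/7 + 72) = sqrt(1000/7) = 10*sqrt(70)/7 ≈ 11.952)
W*(s + (-205 - 8*4)) = (10*sqrt(70)/7)*(-54 + (-205 - 8*4)) = (10*sqrt(70)/7)*(-54 + (-205 - 32)) = (10*sqrt(70)/7)*(-54 - 237) = (10*sqrt(70)/7)*(-291) = -2910*sqrt(70)/7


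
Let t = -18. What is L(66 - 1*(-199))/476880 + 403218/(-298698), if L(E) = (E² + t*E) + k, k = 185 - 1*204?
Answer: -2399180521/1978376420 ≈ -1.2127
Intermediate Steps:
k = -19 (k = 185 - 204 = -19)
L(E) = -19 + E² - 18*E (L(E) = (E² - 18*E) - 19 = -19 + E² - 18*E)
L(66 - 1*(-199))/476880 + 403218/(-298698) = (-19 + (66 - 1*(-199))² - 18*(66 - 1*(-199)))/476880 + 403218/(-298698) = (-19 + (66 + 199)² - 18*(66 + 199))*(1/476880) + 403218*(-1/298698) = (-19 + 265² - 18*265)*(1/476880) - 67203/49783 = (-19 + 70225 - 4770)*(1/476880) - 67203/49783 = 65436*(1/476880) - 67203/49783 = 5453/39740 - 67203/49783 = -2399180521/1978376420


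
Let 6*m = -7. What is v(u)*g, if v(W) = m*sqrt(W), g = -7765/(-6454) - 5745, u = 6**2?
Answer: 37070465/922 ≈ 40207.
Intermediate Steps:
m = -7/6 (m = (1/6)*(-7) = -7/6 ≈ -1.1667)
u = 36
g = -37070465/6454 (g = -7765*(-1/6454) - 5745 = 7765/6454 - 5745 = -37070465/6454 ≈ -5743.8)
v(W) = -7*sqrt(W)/6
v(u)*g = -7*sqrt(36)/6*(-37070465/6454) = -7/6*6*(-37070465/6454) = -7*(-37070465/6454) = 37070465/922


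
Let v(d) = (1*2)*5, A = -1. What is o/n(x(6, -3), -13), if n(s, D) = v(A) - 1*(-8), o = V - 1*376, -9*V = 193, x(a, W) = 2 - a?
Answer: -3577/162 ≈ -22.080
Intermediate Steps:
V = -193/9 (V = -1/9*193 = -193/9 ≈ -21.444)
v(d) = 10 (v(d) = 2*5 = 10)
o = -3577/9 (o = -193/9 - 1*376 = -193/9 - 376 = -3577/9 ≈ -397.44)
n(s, D) = 18 (n(s, D) = 10 - 1*(-8) = 10 + 8 = 18)
o/n(x(6, -3), -13) = -3577/9/18 = -3577/9*1/18 = -3577/162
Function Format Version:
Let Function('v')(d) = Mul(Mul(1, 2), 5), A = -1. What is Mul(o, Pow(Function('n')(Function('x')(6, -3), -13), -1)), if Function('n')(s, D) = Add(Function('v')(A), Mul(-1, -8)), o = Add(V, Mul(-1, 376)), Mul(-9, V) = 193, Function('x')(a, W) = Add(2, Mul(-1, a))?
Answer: Rational(-3577, 162) ≈ -22.080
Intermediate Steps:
V = Rational(-193, 9) (V = Mul(Rational(-1, 9), 193) = Rational(-193, 9) ≈ -21.444)
Function('v')(d) = 10 (Function('v')(d) = Mul(2, 5) = 10)
o = Rational(-3577, 9) (o = Add(Rational(-193, 9), Mul(-1, 376)) = Add(Rational(-193, 9), -376) = Rational(-3577, 9) ≈ -397.44)
Function('n')(s, D) = 18 (Function('n')(s, D) = Add(10, Mul(-1, -8)) = Add(10, 8) = 18)
Mul(o, Pow(Function('n')(Function('x')(6, -3), -13), -1)) = Mul(Rational(-3577, 9), Pow(18, -1)) = Mul(Rational(-3577, 9), Rational(1, 18)) = Rational(-3577, 162)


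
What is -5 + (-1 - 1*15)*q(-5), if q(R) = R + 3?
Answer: 27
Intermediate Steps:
q(R) = 3 + R
-5 + (-1 - 1*15)*q(-5) = -5 + (-1 - 1*15)*(3 - 5) = -5 + (-1 - 15)*(-2) = -5 - 16*(-2) = -5 + 32 = 27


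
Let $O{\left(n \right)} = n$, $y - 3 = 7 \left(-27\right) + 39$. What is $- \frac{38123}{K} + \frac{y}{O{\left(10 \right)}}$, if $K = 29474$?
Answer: $- \frac{1178477}{73685} \approx -15.993$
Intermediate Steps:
$y = -147$ ($y = 3 + \left(7 \left(-27\right) + 39\right) = 3 + \left(-189 + 39\right) = 3 - 150 = -147$)
$- \frac{38123}{K} + \frac{y}{O{\left(10 \right)}} = - \frac{38123}{29474} - \frac{147}{10} = - \frac{1178477}{73685}$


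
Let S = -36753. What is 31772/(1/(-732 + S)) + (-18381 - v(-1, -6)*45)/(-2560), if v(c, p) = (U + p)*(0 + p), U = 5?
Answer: -3048891936549/2560 ≈ -1.1910e+9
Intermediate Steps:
v(c, p) = p*(5 + p) (v(c, p) = (5 + p)*(0 + p) = (5 + p)*p = p*(5 + p))
31772/(1/(-732 + S)) + (-18381 - v(-1, -6)*45)/(-2560) = 31772/(1/(-732 - 36753)) + (-18381 - (-6*(5 - 6))*45)/(-2560) = 31772/(1/(-37485)) + (-18381 - (-6*(-1))*45)*(-1/2560) = 31772/(-1/37485) + (-18381 - 6*45)*(-1/2560) = 31772*(-37485) + (-18381 - 1*270)*(-1/2560) = -1190973420 + (-18381 - 270)*(-1/2560) = -1190973420 - 18651*(-1/2560) = -1190973420 + 18651/2560 = -3048891936549/2560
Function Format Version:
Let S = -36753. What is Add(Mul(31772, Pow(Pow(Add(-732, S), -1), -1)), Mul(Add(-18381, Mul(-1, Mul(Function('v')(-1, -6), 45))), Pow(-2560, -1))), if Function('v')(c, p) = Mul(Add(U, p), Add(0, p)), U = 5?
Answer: Rational(-3048891936549, 2560) ≈ -1.1910e+9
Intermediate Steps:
Function('v')(c, p) = Mul(p, Add(5, p)) (Function('v')(c, p) = Mul(Add(5, p), Add(0, p)) = Mul(Add(5, p), p) = Mul(p, Add(5, p)))
Add(Mul(31772, Pow(Pow(Add(-732, S), -1), -1)), Mul(Add(-18381, Mul(-1, Mul(Function('v')(-1, -6), 45))), Pow(-2560, -1))) = Add(Mul(31772, Pow(Pow(Add(-732, -36753), -1), -1)), Mul(Add(-18381, Mul(-1, Mul(Mul(-6, Add(5, -6)), 45))), Pow(-2560, -1))) = Add(Mul(31772, Pow(Pow(-37485, -1), -1)), Mul(Add(-18381, Mul(-1, Mul(Mul(-6, -1), 45))), Rational(-1, 2560))) = Add(Mul(31772, Pow(Rational(-1, 37485), -1)), Mul(Add(-18381, Mul(-1, Mul(6, 45))), Rational(-1, 2560))) = Add(Mul(31772, -37485), Mul(Add(-18381, Mul(-1, 270)), Rational(-1, 2560))) = Add(-1190973420, Mul(Add(-18381, -270), Rational(-1, 2560))) = Add(-1190973420, Mul(-18651, Rational(-1, 2560))) = Add(-1190973420, Rational(18651, 2560)) = Rational(-3048891936549, 2560)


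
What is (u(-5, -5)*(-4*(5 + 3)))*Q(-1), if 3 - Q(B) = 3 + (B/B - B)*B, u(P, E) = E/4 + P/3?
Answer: 560/3 ≈ 186.67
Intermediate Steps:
u(P, E) = P/3 + E/4 (u(P, E) = E*(¼) + P*(⅓) = E/4 + P/3 = P/3 + E/4)
Q(B) = -B*(1 - B) (Q(B) = 3 - (3 + (B/B - B)*B) = 3 - (3 + (1 - B)*B) = 3 - (3 + B*(1 - B)) = 3 + (-3 - B*(1 - B)) = -B*(1 - B))
(u(-5, -5)*(-4*(5 + 3)))*Q(-1) = (((⅓)*(-5) + (¼)*(-5))*(-4*(5 + 3)))*(-(-1 - 1)) = ((-5/3 - 5/4)*(-4*8))*(-1*(-2)) = -35/12*(-32)*2 = (280/3)*2 = 560/3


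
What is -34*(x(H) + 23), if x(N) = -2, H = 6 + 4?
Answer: -714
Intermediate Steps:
H = 10
-34*(x(H) + 23) = -34*(-2 + 23) = -34*21 = -714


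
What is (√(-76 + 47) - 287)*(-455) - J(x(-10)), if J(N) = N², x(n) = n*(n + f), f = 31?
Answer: 86485 - 455*I*√29 ≈ 86485.0 - 2450.3*I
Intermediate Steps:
x(n) = n*(31 + n) (x(n) = n*(n + 31) = n*(31 + n))
(√(-76 + 47) - 287)*(-455) - J(x(-10)) = (√(-76 + 47) - 287)*(-455) - (-10*(31 - 10))² = (√(-29) - 287)*(-455) - (-10*21)² = (I*√29 - 287)*(-455) - 1*(-210)² = (-287 + I*√29)*(-455) - 1*44100 = (130585 - 455*I*√29) - 44100 = 86485 - 455*I*√29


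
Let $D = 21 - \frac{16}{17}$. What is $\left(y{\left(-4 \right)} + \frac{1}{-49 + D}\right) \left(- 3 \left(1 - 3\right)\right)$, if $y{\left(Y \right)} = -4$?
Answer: $- \frac{1985}{82} \approx -24.207$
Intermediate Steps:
$D = \frac{341}{17}$ ($D = 21 - 16 \cdot \frac{1}{17} = 21 - \frac{16}{17} = \frac{341}{17} \approx 20.059$)
$\left(y{\left(-4 \right)} + \frac{1}{-49 + D}\right) \left(- 3 \left(1 - 3\right)\right) = \left(-4 + \frac{1}{-49 + \frac{341}{17}}\right) \left(- 3 \left(1 - 3\right)\right) = \left(-4 + \frac{1}{- \frac{492}{17}}\right) \left(\left(-3\right) \left(-2\right)\right) = \left(-4 - \frac{17}{492}\right) 6 = \left(- \frac{1985}{492}\right) 6 = - \frac{1985}{82}$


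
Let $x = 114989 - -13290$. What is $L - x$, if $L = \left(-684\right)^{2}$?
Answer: $339577$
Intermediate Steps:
$L = 467856$
$x = 128279$ ($x = 114989 + 13290 = 128279$)
$L - x = 467856 - 128279 = 339577$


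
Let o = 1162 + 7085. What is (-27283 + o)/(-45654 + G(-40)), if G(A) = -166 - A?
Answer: 4759/11445 ≈ 0.41581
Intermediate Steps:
o = 8247
(-27283 + o)/(-45654 + G(-40)) = (-27283 + 8247)/(-45654 + (-166 - 1*(-40))) = -19036/(-45654 + (-166 + 40)) = -19036/(-45654 - 126) = -19036/(-45780) = -19036*(-1/45780) = 4759/11445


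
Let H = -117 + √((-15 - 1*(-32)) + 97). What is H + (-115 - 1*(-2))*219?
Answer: -24864 + √114 ≈ -24853.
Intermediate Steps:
H = -117 + √114 (H = -117 + √((-15 + 32) + 97) = -117 + √(17 + 97) = -117 + √114 ≈ -106.32)
H + (-115 - 1*(-2))*219 = (-117 + √114) + (-115 - 1*(-2))*219 = (-117 + √114) + (-115 + 2)*219 = (-117 + √114) - 113*219 = (-117 + √114) - 24747 = -24864 + √114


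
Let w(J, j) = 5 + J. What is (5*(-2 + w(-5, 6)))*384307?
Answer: -3843070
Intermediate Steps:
(5*(-2 + w(-5, 6)))*384307 = (5*(-2 + (5 - 5)))*384307 = (5*(-2 + 0))*384307 = (5*(-2))*384307 = -10*384307 = -3843070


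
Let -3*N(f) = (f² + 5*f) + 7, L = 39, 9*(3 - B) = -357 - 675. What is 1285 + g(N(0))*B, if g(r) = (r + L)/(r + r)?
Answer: 7570/21 ≈ 360.48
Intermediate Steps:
B = 353/3 (B = 3 - (-357 - 675)/9 = 3 - ⅑*(-1032) = 3 + 344/3 = 353/3 ≈ 117.67)
N(f) = -7/3 - 5*f/3 - f²/3 (N(f) = -((f² + 5*f) + 7)/3 = -(7 + f² + 5*f)/3 = -7/3 - 5*f/3 - f²/3)
g(r) = (39 + r)/(2*r) (g(r) = (r + 39)/(r + r) = (39 + r)/((2*r)) = (39 + r)*(1/(2*r)) = (39 + r)/(2*r))
1285 + g(N(0))*B = 1285 + ((39 + (-7/3 - 5/3*0 - ⅓*0²))/(2*(-7/3 - 5/3*0 - ⅓*0²)))*(353/3) = 1285 + ((39 + (-7/3 + 0 - ⅓*0))/(2*(-7/3 + 0 - ⅓*0)))*(353/3) = 1285 + ((39 + (-7/3 + 0 + 0))/(2*(-7/3 + 0 + 0)))*(353/3) = 1285 + ((39 - 7/3)/(2*(-7/3)))*(353/3) = 1285 + ((½)*(-3/7)*(110/3))*(353/3) = 1285 - 55/7*353/3 = 1285 - 19415/21 = 7570/21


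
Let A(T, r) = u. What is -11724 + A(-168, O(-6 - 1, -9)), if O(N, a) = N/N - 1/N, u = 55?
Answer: -11669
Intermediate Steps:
O(N, a) = 1 - 1/N
A(T, r) = 55
-11724 + A(-168, O(-6 - 1, -9)) = -11724 + 55 = -11669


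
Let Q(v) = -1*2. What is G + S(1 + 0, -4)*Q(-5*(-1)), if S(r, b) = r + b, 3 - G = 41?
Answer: -32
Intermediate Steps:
G = -38 (G = 3 - 1*41 = 3 - 41 = -38)
S(r, b) = b + r
Q(v) = -2
G + S(1 + 0, -4)*Q(-5*(-1)) = -38 + (-4 + (1 + 0))*(-2) = -38 + (-4 + 1)*(-2) = -38 - 3*(-2) = -38 + 6 = -32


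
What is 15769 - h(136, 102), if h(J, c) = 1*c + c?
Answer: 15565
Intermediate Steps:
h(J, c) = 2*c (h(J, c) = c + c = 2*c)
15769 - h(136, 102) = 15769 - 2*102 = 15769 - 1*204 = 15769 - 204 = 15565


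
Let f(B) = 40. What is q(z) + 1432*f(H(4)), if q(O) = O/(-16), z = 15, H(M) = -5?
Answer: 916465/16 ≈ 57279.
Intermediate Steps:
q(O) = -O/16 (q(O) = O*(-1/16) = -O/16)
q(z) + 1432*f(H(4)) = -1/16*15 + 1432*40 = -15/16 + 57280 = 916465/16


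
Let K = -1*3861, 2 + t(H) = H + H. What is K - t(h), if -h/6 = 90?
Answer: -2779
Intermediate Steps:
h = -540 (h = -6*90 = -540)
t(H) = -2 + 2*H (t(H) = -2 + (H + H) = -2 + 2*H)
K = -3861
K - t(h) = -3861 - (-2 + 2*(-540)) = -3861 - (-2 - 1080) = -3861 - 1*(-1082) = -3861 + 1082 = -2779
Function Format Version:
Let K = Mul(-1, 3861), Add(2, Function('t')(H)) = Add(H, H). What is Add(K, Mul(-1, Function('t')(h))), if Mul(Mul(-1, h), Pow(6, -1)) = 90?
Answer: -2779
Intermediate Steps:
h = -540 (h = Mul(-6, 90) = -540)
Function('t')(H) = Add(-2, Mul(2, H)) (Function('t')(H) = Add(-2, Add(H, H)) = Add(-2, Mul(2, H)))
K = -3861
Add(K, Mul(-1, Function('t')(h))) = Add(-3861, Mul(-1, Add(-2, Mul(2, -540)))) = Add(-3861, Mul(-1, Add(-2, -1080))) = Add(-3861, Mul(-1, -1082)) = Add(-3861, 1082) = -2779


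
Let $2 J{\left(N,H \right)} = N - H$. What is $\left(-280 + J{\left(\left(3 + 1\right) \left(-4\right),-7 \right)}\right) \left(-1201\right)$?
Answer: $\frac{683369}{2} \approx 3.4168 \cdot 10^{5}$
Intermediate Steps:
$J{\left(N,H \right)} = \frac{N}{2} - \frac{H}{2}$ ($J{\left(N,H \right)} = \frac{N - H}{2} = \frac{N}{2} - \frac{H}{2}$)
$\left(-280 + J{\left(\left(3 + 1\right) \left(-4\right),-7 \right)}\right) \left(-1201\right) = \left(-280 + \left(\frac{\left(3 + 1\right) \left(-4\right)}{2} - - \frac{7}{2}\right)\right) \left(-1201\right) = \left(-280 + \left(\frac{4 \left(-4\right)}{2} + \frac{7}{2}\right)\right) \left(-1201\right) = \left(-280 + \left(\frac{1}{2} \left(-16\right) + \frac{7}{2}\right)\right) \left(-1201\right) = \left(-280 + \left(-8 + \frac{7}{2}\right)\right) \left(-1201\right) = \left(-280 - \frac{9}{2}\right) \left(-1201\right) = \left(- \frac{569}{2}\right) \left(-1201\right) = \frac{683369}{2}$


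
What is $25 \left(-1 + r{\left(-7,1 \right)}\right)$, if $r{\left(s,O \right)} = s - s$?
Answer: $-25$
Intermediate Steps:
$r{\left(s,O \right)} = 0$
$25 \left(-1 + r{\left(-7,1 \right)}\right) = 25 \left(-1 + 0\right) = 25 \left(-1\right) = -25$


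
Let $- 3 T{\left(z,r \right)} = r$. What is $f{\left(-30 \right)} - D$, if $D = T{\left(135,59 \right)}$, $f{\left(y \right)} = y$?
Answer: $- \frac{31}{3} \approx -10.333$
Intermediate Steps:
$T{\left(z,r \right)} = - \frac{r}{3}$
$D = - \frac{59}{3}$ ($D = \left(- \frac{1}{3}\right) 59 = - \frac{59}{3} \approx -19.667$)
$f{\left(-30 \right)} - D = -30 - - \frac{59}{3} = -30 + \frac{59}{3} = - \frac{31}{3}$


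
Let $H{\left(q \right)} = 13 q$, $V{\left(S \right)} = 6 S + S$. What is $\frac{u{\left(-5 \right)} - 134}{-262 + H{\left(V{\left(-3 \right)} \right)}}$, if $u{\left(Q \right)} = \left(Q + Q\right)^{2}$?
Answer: $\frac{34}{535} \approx 0.063551$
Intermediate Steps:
$V{\left(S \right)} = 7 S$
$u{\left(Q \right)} = 4 Q^{2}$ ($u{\left(Q \right)} = \left(2 Q\right)^{2} = 4 Q^{2}$)
$\frac{u{\left(-5 \right)} - 134}{-262 + H{\left(V{\left(-3 \right)} \right)}} = \frac{4 \left(-5\right)^{2} - 134}{-262 + 13 \cdot 7 \left(-3\right)} = \frac{4 \cdot 25 - 134}{-262 + 13 \left(-21\right)} = \frac{100 - 134}{-262 - 273} = - \frac{34}{-535} = \left(-34\right) \left(- \frac{1}{535}\right) = \frac{34}{535}$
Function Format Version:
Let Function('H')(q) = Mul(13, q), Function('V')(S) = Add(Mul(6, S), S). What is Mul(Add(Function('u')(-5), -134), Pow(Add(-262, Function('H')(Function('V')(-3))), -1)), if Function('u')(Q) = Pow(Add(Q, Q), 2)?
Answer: Rational(34, 535) ≈ 0.063551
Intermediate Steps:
Function('V')(S) = Mul(7, S)
Function('u')(Q) = Mul(4, Pow(Q, 2)) (Function('u')(Q) = Pow(Mul(2, Q), 2) = Mul(4, Pow(Q, 2)))
Mul(Add(Function('u')(-5), -134), Pow(Add(-262, Function('H')(Function('V')(-3))), -1)) = Mul(Add(Mul(4, Pow(-5, 2)), -134), Pow(Add(-262, Mul(13, Mul(7, -3))), -1)) = Mul(Add(Mul(4, 25), -134), Pow(Add(-262, Mul(13, -21)), -1)) = Mul(Add(100, -134), Pow(Add(-262, -273), -1)) = Mul(-34, Pow(-535, -1)) = Mul(-34, Rational(-1, 535)) = Rational(34, 535)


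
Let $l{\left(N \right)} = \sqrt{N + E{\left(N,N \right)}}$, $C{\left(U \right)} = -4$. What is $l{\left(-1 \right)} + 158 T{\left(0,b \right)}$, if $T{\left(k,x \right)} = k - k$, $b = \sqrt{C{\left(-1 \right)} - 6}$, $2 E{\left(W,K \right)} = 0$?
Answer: $i \approx 1.0 i$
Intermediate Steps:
$E{\left(W,K \right)} = 0$ ($E{\left(W,K \right)} = \frac{1}{2} \cdot 0 = 0$)
$l{\left(N \right)} = \sqrt{N}$ ($l{\left(N \right)} = \sqrt{N + 0} = \sqrt{N}$)
$b = i \sqrt{10}$ ($b = \sqrt{-4 - 6} = \sqrt{-10} = i \sqrt{10} \approx 3.1623 i$)
$T{\left(k,x \right)} = 0$
$l{\left(-1 \right)} + 158 T{\left(0,b \right)} = \sqrt{-1} + 158 \cdot 0 = i + 0 = i$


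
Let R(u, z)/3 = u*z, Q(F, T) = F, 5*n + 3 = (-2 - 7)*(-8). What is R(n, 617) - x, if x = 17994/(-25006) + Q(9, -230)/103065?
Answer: 10972407338673/429540565 ≈ 25545.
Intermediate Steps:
n = 69/5 (n = -⅗ + ((-2 - 7)*(-8))/5 = -⅗ + (-9*(-8))/5 = -⅗ + (⅕)*72 = -⅗ + 72/5 = 69/5 ≈ 13.800)
x = -309054426/429540565 (x = 17994/(-25006) + 9/103065 = 17994*(-1/25006) + 9*(1/103065) = -8997/12503 + 3/34355 = -309054426/429540565 ≈ -0.71950)
R(u, z) = 3*u*z (R(u, z) = 3*(u*z) = 3*u*z)
R(n, 617) - x = 3*(69/5)*617 - 1*(-309054426/429540565) = 127719/5 + 309054426/429540565 = 10972407338673/429540565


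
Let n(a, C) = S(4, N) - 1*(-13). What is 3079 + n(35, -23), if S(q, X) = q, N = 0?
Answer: 3096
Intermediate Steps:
n(a, C) = 17 (n(a, C) = 4 - 1*(-13) = 4 + 13 = 17)
3079 + n(35, -23) = 3079 + 17 = 3096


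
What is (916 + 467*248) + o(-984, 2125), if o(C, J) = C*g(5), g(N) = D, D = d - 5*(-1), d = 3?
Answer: 108860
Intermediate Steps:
D = 8 (D = 3 - 5*(-1) = 3 + 5 = 8)
g(N) = 8
o(C, J) = 8*C (o(C, J) = C*8 = 8*C)
(916 + 467*248) + o(-984, 2125) = (916 + 467*248) + 8*(-984) = (916 + 115816) - 7872 = 116732 - 7872 = 108860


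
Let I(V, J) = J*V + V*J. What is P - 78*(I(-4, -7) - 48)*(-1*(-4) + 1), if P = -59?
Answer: -3179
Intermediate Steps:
I(V, J) = 2*J*V (I(V, J) = J*V + J*V = 2*J*V)
P - 78*(I(-4, -7) - 48)*(-1*(-4) + 1) = -59 - 78*(2*(-7)*(-4) - 48)*(-1*(-4) + 1) = -59 - 78*(56 - 48)*(4 + 1) = -59 - 624*5 = -59 - 78*40 = -59 - 3120 = -3179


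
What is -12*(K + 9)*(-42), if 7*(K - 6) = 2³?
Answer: 8136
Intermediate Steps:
K = 50/7 (K = 6 + (⅐)*2³ = 6 + (⅐)*8 = 6 + 8/7 = 50/7 ≈ 7.1429)
-12*(K + 9)*(-42) = -12*(50/7 + 9)*(-42) = -12*113/7*(-42) = -1356/7*(-42) = 8136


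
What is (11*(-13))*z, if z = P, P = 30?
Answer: -4290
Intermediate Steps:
z = 30
(11*(-13))*z = (11*(-13))*30 = -143*30 = -4290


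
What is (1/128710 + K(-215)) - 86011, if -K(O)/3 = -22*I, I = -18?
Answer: -11223383289/128710 ≈ -87199.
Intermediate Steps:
K(O) = -1188 (K(O) = -(-66)*(-18) = -3*396 = -1188)
(1/128710 + K(-215)) - 86011 = (1/128710 - 1188) - 86011 = -152907479/128710 - 86011 = -11223383289/128710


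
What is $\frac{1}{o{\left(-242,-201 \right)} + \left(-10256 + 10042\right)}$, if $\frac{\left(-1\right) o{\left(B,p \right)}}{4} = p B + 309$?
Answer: $- \frac{1}{196018} \approx -5.1016 \cdot 10^{-6}$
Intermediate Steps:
$o{\left(B,p \right)} = -1236 - 4 B p$ ($o{\left(B,p \right)} = - 4 \left(p B + 309\right) = - 4 \left(B p + 309\right) = - 4 \left(309 + B p\right) = -1236 - 4 B p$)
$\frac{1}{o{\left(-242,-201 \right)} + \left(-10256 + 10042\right)} = \frac{1}{\left(-1236 - \left(-968\right) \left(-201\right)\right) + \left(-10256 + 10042\right)} = \frac{1}{\left(-1236 - 194568\right) - 214} = \frac{1}{-195804 - 214} = \frac{1}{-196018} = - \frac{1}{196018}$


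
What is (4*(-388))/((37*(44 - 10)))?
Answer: -776/629 ≈ -1.2337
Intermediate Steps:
(4*(-388))/((37*(44 - 10))) = -1552/(37*34) = -1552/1258 = -1552*1/1258 = -776/629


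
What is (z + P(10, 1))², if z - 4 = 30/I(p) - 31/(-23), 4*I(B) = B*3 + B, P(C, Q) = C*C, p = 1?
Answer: 9690769/529 ≈ 18319.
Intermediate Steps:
P(C, Q) = C²
I(B) = B (I(B) = (B*3 + B)/4 = (3*B + B)/4 = (4*B)/4 = B)
z = 813/23 (z = 4 + (30/1 - 31/(-23)) = 4 + (30*1 - 31*(-1/23)) = 4 + (30 + 31/23) = 4 + 721/23 = 813/23 ≈ 35.348)
(z + P(10, 1))² = (813/23 + 10²)² = (813/23 + 100)² = (3113/23)² = 9690769/529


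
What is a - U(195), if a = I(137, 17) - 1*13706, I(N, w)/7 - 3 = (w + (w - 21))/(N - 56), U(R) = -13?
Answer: -1107341/81 ≈ -13671.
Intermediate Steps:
I(N, w) = 21 + 7*(-21 + 2*w)/(-56 + N) (I(N, w) = 21 + 7*((w + (w - 21))/(N - 56)) = 21 + 7*((w + (-21 + w))/(-56 + N)) = 21 + 7*((-21 + 2*w)/(-56 + N)) = 21 + 7*(-21 + 2*w)/(-56 + N))
a = -1108394/81 (a = 7*(-189 + 2*17 + 3*137)/(-56 + 137) - 1*13706 = 7*(-189 + 34 + 411)/81 - 13706 = 7*(1/81)*256 - 13706 = 1792/81 - 13706 = -1108394/81 ≈ -13684.)
a - U(195) = -1108394/81 - 1*(-13) = -1108394/81 + 13 = -1107341/81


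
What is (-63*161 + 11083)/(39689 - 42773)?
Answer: -235/771 ≈ -0.30480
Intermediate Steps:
(-63*161 + 11083)/(39689 - 42773) = (-10143 + 11083)/(-3084) = 940*(-1/3084) = -235/771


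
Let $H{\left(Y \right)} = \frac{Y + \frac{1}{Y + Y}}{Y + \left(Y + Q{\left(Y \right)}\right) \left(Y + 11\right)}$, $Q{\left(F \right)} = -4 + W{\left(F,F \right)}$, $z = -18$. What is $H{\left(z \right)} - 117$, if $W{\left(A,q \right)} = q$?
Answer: $- \frac{1104193}{9432} \approx -117.07$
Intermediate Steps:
$Q{\left(F \right)} = -4 + F$
$H{\left(Y \right)} = \frac{Y + \frac{1}{2 Y}}{Y + \left(-4 + 2 Y\right) \left(11 + Y\right)}$ ($H{\left(Y \right)} = \frac{Y + \frac{1}{Y + Y}}{Y + \left(Y + \left(-4 + Y\right)\right) \left(Y + 11\right)} = \frac{Y + \frac{1}{2 Y}}{Y + \left(-4 + 2 Y\right) \left(11 + Y\right)}$)
$H{\left(z \right)} - 117 = \frac{\frac{1}{2} + \left(-18\right)^{2}}{\left(-18\right) \left(-44 + 2 \left(-18\right)^{2} + 19 \left(-18\right)\right)} - 117 = - \frac{\frac{1}{2} + 324}{18 \left(-44 + 2 \cdot 324 - 342\right)} - 117 = \left(- \frac{1}{18}\right) \frac{1}{-44 + 648 - 342} \cdot \frac{649}{2} - 117 = \left(- \frac{1}{18}\right) \frac{1}{262} \cdot \frac{649}{2} - 117 = - \frac{649}{9432} - 117 = - \frac{1104193}{9432}$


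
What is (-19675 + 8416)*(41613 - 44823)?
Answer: 36141390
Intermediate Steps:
(-19675 + 8416)*(41613 - 44823) = -11259*(-3210) = 36141390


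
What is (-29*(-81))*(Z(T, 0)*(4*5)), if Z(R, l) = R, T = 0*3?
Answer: 0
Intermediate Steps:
T = 0
(-29*(-81))*(Z(T, 0)*(4*5)) = (-29*(-81))*(0*(4*5)) = 2349*(0*20) = 2349*0 = 0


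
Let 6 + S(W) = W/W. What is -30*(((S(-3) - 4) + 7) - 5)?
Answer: 210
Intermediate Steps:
S(W) = -5 (S(W) = -6 + W/W = -6 + 1 = -5)
-30*(((S(-3) - 4) + 7) - 5) = -30*(((-5 - 4) + 7) - 5) = -30*((-9 + 7) - 5) = -30*(-2 - 5) = -30*(-7) = 210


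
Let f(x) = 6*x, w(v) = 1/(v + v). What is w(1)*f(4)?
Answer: 12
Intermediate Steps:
w(v) = 1/(2*v)
w(1)*f(4) = ((½)/1)*(6*4) = ((½)*1)*24 = (½)*24 = 12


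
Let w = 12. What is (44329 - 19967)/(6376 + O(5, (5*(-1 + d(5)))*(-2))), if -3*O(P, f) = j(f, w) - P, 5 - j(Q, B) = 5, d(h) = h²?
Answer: 73086/19133 ≈ 3.8199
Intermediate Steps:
j(Q, B) = 0 (j(Q, B) = 5 - 1*5 = 5 - 5 = 0)
O(P, f) = P/3 (O(P, f) = -(0 - P)/3 = -(-1)*P/3 = P/3)
(44329 - 19967)/(6376 + O(5, (5*(-1 + d(5)))*(-2))) = (44329 - 19967)/(6376 + (⅓)*5) = 24362/(6376 + 5/3) = 24362/(19133/3) = 24362*(3/19133) = 73086/19133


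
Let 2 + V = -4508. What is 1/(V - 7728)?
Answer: -1/12238 ≈ -8.1713e-5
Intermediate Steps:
V = -4510 (V = -2 - 4508 = -4510)
1/(V - 7728) = 1/(-4510 - 7728) = 1/(-12238) = -1/12238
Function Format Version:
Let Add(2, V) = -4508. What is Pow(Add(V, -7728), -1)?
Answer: Rational(-1, 12238) ≈ -8.1713e-5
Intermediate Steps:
V = -4510 (V = Add(-2, -4508) = -4510)
Pow(Add(V, -7728), -1) = Pow(Add(-4510, -7728), -1) = Pow(-12238, -1) = Rational(-1, 12238)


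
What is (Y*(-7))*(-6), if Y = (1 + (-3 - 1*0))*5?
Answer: -420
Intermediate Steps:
Y = -10 (Y = (1 + (-3 + 0))*5 = (1 - 3)*5 = -2*5 = -10)
(Y*(-7))*(-6) = -10*(-7)*(-6) = 70*(-6) = -420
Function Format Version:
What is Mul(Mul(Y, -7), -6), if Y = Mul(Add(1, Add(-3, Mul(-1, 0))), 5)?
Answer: -420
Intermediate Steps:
Y = -10 (Y = Mul(Add(1, Add(-3, 0)), 5) = Mul(Add(1, -3), 5) = Mul(-2, 5) = -10)
Mul(Mul(Y, -7), -6) = Mul(Mul(-10, -7), -6) = Mul(70, -6) = -420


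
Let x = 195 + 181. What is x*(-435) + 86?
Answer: -163474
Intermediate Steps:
x = 376
x*(-435) + 86 = 376*(-435) + 86 = -163560 + 86 = -163474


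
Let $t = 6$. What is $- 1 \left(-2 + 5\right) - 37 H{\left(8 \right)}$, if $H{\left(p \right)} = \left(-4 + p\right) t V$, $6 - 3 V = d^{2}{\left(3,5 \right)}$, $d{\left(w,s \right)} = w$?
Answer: $885$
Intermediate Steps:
$V = -1$ ($V = 2 - \frac{3^{2}}{3} = 2 - 3 = -1$)
$H{\left(p \right)} = 24 - 6 p$ ($H{\left(p \right)} = \left(-4 + p\right) 6 \left(-1\right) = \left(-24 + 6 p\right) \left(-1\right) = 24 - 6 p$)
$- 1 \left(-2 + 5\right) - 37 H{\left(8 \right)} = - 1 \left(-2 + 5\right) - 37 \left(24 - 48\right) = - 1 \cdot 3 - 37 \left(24 - 48\right) = \left(-1\right) 3 - -888 = -3 + 888 = 885$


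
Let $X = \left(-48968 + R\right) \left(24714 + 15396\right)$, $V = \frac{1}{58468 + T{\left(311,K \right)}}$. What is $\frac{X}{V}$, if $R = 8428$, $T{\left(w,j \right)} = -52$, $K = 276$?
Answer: $-94987885910400$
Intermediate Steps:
$V = \frac{1}{58416}$ ($V = \frac{1}{58468 - 52} = \frac{1}{58416} \approx 1.7119 \cdot 10^{-5}$)
$X = -1626059400$ ($X = \left(-48968 + 8428\right) \left(24714 + 15396\right) = \left(-40540\right) 40110 = -1626059400$)
$\frac{X}{V} = - 1626059400 \frac{1}{\frac{1}{58416}} = \left(-1626059400\right) 58416 = -94987885910400$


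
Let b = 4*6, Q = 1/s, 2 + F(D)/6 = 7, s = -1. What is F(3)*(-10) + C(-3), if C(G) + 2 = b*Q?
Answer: -326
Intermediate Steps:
F(D) = 30 (F(D) = -12 + 6*7 = -12 + 42 = 30)
Q = -1 (Q = 1/(-1) = -1)
b = 24
C(G) = -26 (C(G) = -2 + 24*(-1) = -2 - 24 = -26)
F(3)*(-10) + C(-3) = 30*(-10) - 26 = -300 - 26 = -326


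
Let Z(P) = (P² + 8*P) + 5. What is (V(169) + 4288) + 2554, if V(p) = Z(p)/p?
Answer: 1186216/169 ≈ 7019.0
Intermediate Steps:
Z(P) = 5 + P² + 8*P
V(p) = (5 + p² + 8*p)/p
(V(169) + 4288) + 2554 = ((8 + 169 + 5/169) + 4288) + 2554 = (29918/169 + 4288) + 2554 = 754590/169 + 2554 = 1186216/169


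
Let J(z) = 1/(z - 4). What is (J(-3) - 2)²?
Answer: 225/49 ≈ 4.5918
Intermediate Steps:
J(z) = 1/(-4 + z)
(J(-3) - 2)² = (1/(-4 - 3) - 2)² = (1/(-7) - 2)² = (-⅐ - 2)² = (-15/7)² = 225/49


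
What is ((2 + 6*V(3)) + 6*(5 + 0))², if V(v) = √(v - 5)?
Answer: 952 + 384*I*√2 ≈ 952.0 + 543.06*I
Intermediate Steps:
V(v) = √(-5 + v)
((2 + 6*V(3)) + 6*(5 + 0))² = ((2 + 6*√(-5 + 3)) + 6*(5 + 0))² = ((2 + 6*√(-2)) + 6*5)² = ((2 + 6*(I*√2)) + 30)² = ((2 + 6*I*√2) + 30)² = (32 + 6*I*√2)²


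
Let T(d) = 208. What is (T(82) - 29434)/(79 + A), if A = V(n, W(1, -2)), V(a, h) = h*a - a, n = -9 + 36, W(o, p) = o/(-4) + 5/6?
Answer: -116904/271 ≈ -431.38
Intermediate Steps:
W(o, p) = 5/6 - o/4 (W(o, p) = o*(-1/4) + 5*(1/6) = -o/4 + 5/6 = 5/6 - o/4)
n = 27
V(a, h) = -a + a*h (V(a, h) = a*h - a = -a + a*h)
A = -45/4 (A = 27*(-1 + (5/6 - 1/4*1)) = 27*(-1 + (5/6 - 1/4)) = 27*(-1 + 7/12) = 27*(-5/12) = -45/4 ≈ -11.250)
(T(82) - 29434)/(79 + A) = (208 - 29434)/(79 - 45/4) = -29226/271/4 = -29226*4/271 = -116904/271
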